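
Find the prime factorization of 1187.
1187

Divide by primes starting from smallest:
1187 ÷ 1187 = 1

1187 = 1187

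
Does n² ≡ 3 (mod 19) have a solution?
By Euler's criterion: 3^{9} ≡ 18 (mod 19). Since this equals -1 (≡ 18), 3 is not a QR.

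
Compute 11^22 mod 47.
Using repeated squaring. 22 = 16 + 4 + 2 (binary 10110). Repeated squaring mod 47: 11^1 ≡ 11; 11^2 ≡ 11² = 121 ≡ 27; 11^4 ≡ 27² = 729 ≡ 24; 11^8 ≡ 24² = 576 ≡ 12; 11^16 ≡ 12² = 144 ≡ 3. Multiply: 11^22 = 11^16 × 11^4 × 11^2 ≡ 3 × 24 × 27 (mod 47): 3 × 24 = 72 ≡ 25; 25 × 27 = 675 ≡ 17. So 11^22 ≡ 17 (mod 47).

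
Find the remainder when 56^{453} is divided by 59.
By Fermat: 56^{58} ≡ 1 (mod 59). 453 = 7×58 + 47. So 56^{453} ≡ 56^{47} ≡ 2 (mod 59)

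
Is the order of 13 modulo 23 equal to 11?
Yes, ord_23(13) = 11.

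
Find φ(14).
6

Prime factorization: 14 = 2 × 7
Using the formula φ(n) = n × Π(1 - 1/p) for each prime factor p:
φ(14) = 14 × (1 - 1/2) × (1 - 1/7)
φ(14) = 6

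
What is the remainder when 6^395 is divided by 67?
Using Fermat: 6^{66} ≡ 1 (mod 67). 395 ≡ 65 (mod 66). So 6^{395} ≡ 6^{65} ≡ 56 (mod 67)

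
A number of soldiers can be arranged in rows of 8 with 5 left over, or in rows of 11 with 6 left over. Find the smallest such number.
M = 8 × 11 = 88. M₁ = 11, y₁ ≡ 3 (mod 8). M₂ = 8, y₂ ≡ 7 (mod 11). k = 5×11×3 + 6×8×7 ≡ 61 (mod 88). The smallest positive such number is 61.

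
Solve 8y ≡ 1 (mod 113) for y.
8^(-1) ≡ 99 (mod 113). Verification: 8 × 99 = 792 ≡ 1 (mod 113)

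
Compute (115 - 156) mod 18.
13

(115 - 156) = -41
-41 mod 18 = 13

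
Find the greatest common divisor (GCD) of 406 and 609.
203

Using the Euclidean algorithm:
406 = 0 × 609 + 406
609 = 1 × 406 + 203
406 = 2 × 203 + 0

GCD(406, 609) = 203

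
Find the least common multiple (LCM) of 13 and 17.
221

First find GCD(13, 17) using the Euclidean algorithm:
13 = 0 × 17 + 13
17 = 1 × 13 + 4
13 = 3 × 4 + 1
4 = 4 × 1 + 0
GCD(13, 17) = 1

LCM formula: LCM(a, b) = (a × b) / GCD(a, b)
LCM(13, 17) = (13 × 17) / 1
LCM(13, 17) = 221 / 1
LCM(13, 17) = 221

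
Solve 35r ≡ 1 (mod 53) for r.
35^(-1) ≡ 50 (mod 53). Verification: 35 × 50 = 1750 ≡ 1 (mod 53)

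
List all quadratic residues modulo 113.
QRs mod 113: {1, 2, 4, 7, 8, 9, 11, 13, 14, 15, 16, 18, 22, 25, 26, 28, 30, 31, 32, 36, 41, 44, 49, 50, 51, 52, 53, 56, 57, 60, 61, 62, 63, 64, 69, 72, 77, 81, 82, 83, 85, 87, 88, 91, 95, 97, 98, 99, 100, 102, 104, 105, 106, 109, 111, 112}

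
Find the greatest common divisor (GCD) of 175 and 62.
1

Using the Euclidean algorithm:
175 = 2 × 62 + 51
62 = 1 × 51 + 11
51 = 4 × 11 + 7
11 = 1 × 7 + 4
7 = 1 × 4 + 3
4 = 1 × 3 + 1
3 = 3 × 1 + 0

GCD(175, 62) = 1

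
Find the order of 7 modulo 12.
Powers of 7 mod 12: 7^1≡7, 7^2≡1. Order = 2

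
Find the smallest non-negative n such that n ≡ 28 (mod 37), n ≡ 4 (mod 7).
102

Using the Chinese Remainder Theorem:
M = product of moduli = 259
For equation 1: M_1 = 7, 7 ≡ 7 (mod 37), inverse of 7 mod 37 is 16 (check: 7 × 16 = 112 ≡ 1 (mod 37))
For equation 2: M_2 = 37, 37 ≡ 2 (mod 7), inverse of 37 mod 7 is 4 (check: 2 × 4 = 8 ≡ 1 (mod 7))
Combine: n ≡ Σ r_i×M_i×(M_i⁻¹ mod m_i) = 28×7×16 + 4×37×4 = 3136 + 592 = 3728
3728 mod 259 = 102
n ≡ 102 (mod 259)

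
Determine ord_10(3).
Powers of 3 mod 10: 3^1≡3, 3^2≡9, 3^3≡7, 3^4≡1. Order = 4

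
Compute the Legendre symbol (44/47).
(44/47) = 44^{23} mod 47 = -1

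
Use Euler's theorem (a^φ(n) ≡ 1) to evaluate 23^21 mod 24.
By Euler: 23^{8} ≡ 1 (mod 24) since gcd(23, 24) = 1. 21 = 2×8 + 5. So 23^{21} ≡ 23^{5} ≡ 23 (mod 24)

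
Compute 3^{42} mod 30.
9

Using successive squaring:
Binary expansion of 42: 101010
Powers of 3 mod 30 (each is the square of the previous):
  3^1 ≡ 3 (mod 30)
  3^2 ≡ 3² = 9 ≡ 9 (mod 30)
  3^4 ≡ 9² = 81 ≡ 21 (mod 30)
  3^8 ≡ 21² = 441 ≡ 21 (mod 30)
  3^16 ≡ 21² = 441 ≡ 21 (mod 30)
  3^32 ≡ 21² = 441 ≡ 21 (mod 30)
42 = 32 + 8 + 2, so 3^42 = 3^32 × 3^8 × 3^2 ≡ 21 × 21 × 9 (mod 30)
Multiplying step by step:
  21 × 21 = 441 ≡ 21 (mod 30)
  21 × 9 = 189 ≡ 9 (mod 30)
Result: 3^42 ≡ 9 (mod 30)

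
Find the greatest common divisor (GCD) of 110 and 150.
10

Using the Euclidean algorithm:
110 = 0 × 150 + 110
150 = 1 × 110 + 40
110 = 2 × 40 + 30
40 = 1 × 30 + 10
30 = 3 × 10 + 0

GCD(110, 150) = 10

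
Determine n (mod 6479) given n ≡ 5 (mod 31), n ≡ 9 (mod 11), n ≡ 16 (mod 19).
966

Using the Chinese Remainder Theorem:
M = product of moduli = 6479
For equation 1: M_1 = 209, 209 ≡ 23 (mod 31), inverse of 209 mod 31 is 27 (check: 23 × 27 = 621 ≡ 1 (mod 31))
For equation 2: M_2 = 589, 589 ≡ 6 (mod 11), inverse of 589 mod 11 is 2 (check: 6 × 2 = 12 ≡ 1 (mod 11))
For equation 3: M_3 = 341, 341 ≡ 18 (mod 19), inverse of 341 mod 19 is 18 (check: 18 × 18 = 324 ≡ 1 (mod 19))
Combine: n ≡ Σ r_i×M_i×(M_i⁻¹ mod m_i) = 5×209×27 + 9×589×2 + 16×341×18 = 28215 + 10602 + 98208 = 137025
137025 mod 6479 = 966
n ≡ 966 (mod 6479)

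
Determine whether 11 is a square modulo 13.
By Euler's criterion: 11^{6} ≡ 12 (mod 13). Since this equals -1 (≡ 12), 11 is not a QR.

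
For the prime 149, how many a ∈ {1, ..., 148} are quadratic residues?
For prime 149, there are (p-1)/2 = (149-1)/2 = 74 quadratic residues (excluding 0).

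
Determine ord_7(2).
Powers of 2 mod 7: 2^1≡2, 2^2≡4, 2^3≡1. Order = 3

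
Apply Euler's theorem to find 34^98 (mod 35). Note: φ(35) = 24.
By Euler: 34^{24} ≡ 1 (mod 35) since gcd(34, 35) = 1. 98 = 4×24 + 2. So 34^{98} ≡ 34^{2} ≡ 1 (mod 35)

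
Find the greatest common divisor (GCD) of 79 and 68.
1

Using the Euclidean algorithm:
79 = 1 × 68 + 11
68 = 6 × 11 + 2
11 = 5 × 2 + 1
2 = 2 × 1 + 0

GCD(79, 68) = 1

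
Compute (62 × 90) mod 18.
0

(62 × 90) = 5580
5580 mod 18 = 0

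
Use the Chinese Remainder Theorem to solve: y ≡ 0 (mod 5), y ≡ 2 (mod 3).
M = 5 × 3 = 15. M₁ = 3, y₁ ≡ 2 (mod 5). M₂ = 5, y₂ ≡ 2 (mod 3). y = 0×3×2 + 2×5×2 ≡ 5 (mod 15)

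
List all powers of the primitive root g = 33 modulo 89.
g^1, g^2, ..., g^{88} mod 89: {33, 21, 70, 85, 46, 5, 76, 16, 83, 69, 52, 25, 24, 80, 59, 78, 82, 36, 31, 44, 28, 34, 54, 2, 66, 42, 51, 81, 3, 10, 63, 32, 77, 49, 15, 50, 48, 71, 29, 67, 75, 72, 62, 88, 56, 68, 19, 4, 43, 84, 13, 73, 6, 20, 37, 64, 65, 9, 30, 11, 7, 53, 58, 45, 61, 55, 35, 87, 23, 47, 38, 8, 86, 79, 26, 57, 12, 40, 74, 39, 41, 18, 60, 22, 14, 17, 27, 1}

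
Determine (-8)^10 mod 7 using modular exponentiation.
(-8) ≡ 6 (mod 7). 10 = 8 + 2 (binary 1010). Repeated squaring mod 7: 6^1 ≡ 6; 6^2 ≡ 6² = 36 ≡ 1; 6^4 ≡ 1² = 1 ≡ 1; 6^8 ≡ 1² = 1 ≡ 1. Multiply: (-8)^10 ≡ 6^8 × 6^2 ≡ 1 × 1 (mod 7): 1 × 1 = 1 ≡ 1. So (-8)^10 ≡ 1 (mod 7).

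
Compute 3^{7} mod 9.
0

Using successive squaring:
Binary expansion of 7: 111
Powers of 3 mod 9 (each is the square of the previous):
  3^1 ≡ 3 (mod 9)
  3^2 ≡ 3² = 9 ≡ 0 (mod 9)
  3^4 ≡ 0² = 0 ≡ 0 (mod 9)
7 = 4 + 2 + 1, so 3^7 = 3^4 × 3^2 × 3^1 ≡ 0 × 0 × 3 (mod 9)
Multiplying step by step:
  0 × 0 = 0 ≡ 0 (mod 9)
  0 × 3 = 0 ≡ 0 (mod 9)
Result: 3^7 ≡ 0 (mod 9)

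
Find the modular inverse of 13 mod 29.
13^(-1) ≡ 9 (mod 29). Verification: 13 × 9 = 117 ≡ 1 (mod 29)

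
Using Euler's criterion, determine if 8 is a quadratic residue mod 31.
By Euler's criterion: 8^{15} ≡ 1 (mod 31). Since this equals 1, 8 is a QR.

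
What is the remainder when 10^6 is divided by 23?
6 = 4 + 2 (binary 110). Repeated squaring mod 23: 10^1 ≡ 10; 10^2 ≡ 10² = 100 ≡ 8; 10^4 ≡ 8² = 64 ≡ 18. Multiply: 10^6 = 10^4 × 10^2 ≡ 18 × 8 (mod 23): 18 × 8 = 144 ≡ 6. So 10^6 ≡ 6 (mod 23).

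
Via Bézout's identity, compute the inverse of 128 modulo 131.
Extended GCD: 128(-44) + 131(43) = 1. So 128^(-1) ≡ 87 ≡ 87 (mod 131). Verify: 128 × 87 = 11136 ≡ 1 (mod 131)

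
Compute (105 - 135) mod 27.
24

(105 - 135) = -30
-30 mod 27 = 24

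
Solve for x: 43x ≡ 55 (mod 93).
64

Since gcd(43, 93) = 1 divides 55, a solution exists.
Multiply both sides by the inverse of 43 mod 93:
  43^(-1) mod 93 = 13
  x ≡ 13 × 55 ≡ 715 ≡ 64 (mod 93)
Verification: 43 × 64 = 2752 = 29 × 93 + 55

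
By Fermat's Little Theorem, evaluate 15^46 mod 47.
By Fermat's Little Theorem, 15^{46} ≡ 1 (mod 47) since 47 is prime and gcd(15, 47) = 1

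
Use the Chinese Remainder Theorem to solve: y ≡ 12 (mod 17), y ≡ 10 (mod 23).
148

Using the Chinese Remainder Theorem:
M = product of moduli = 391
For equation 1: M_1 = 23, 23 ≡ 6 (mod 17), inverse of 23 mod 17 is 3 (check: 6 × 3 = 18 ≡ 1 (mod 17))
For equation 2: M_2 = 17, 17 ≡ 17 (mod 23), inverse of 17 mod 23 is 19 (check: 17 × 19 = 323 ≡ 1 (mod 23))
Combine: y ≡ Σ r_i×M_i×(M_i⁻¹ mod m_i) = 12×23×3 + 10×17×19 = 828 + 3230 = 4058
4058 mod 391 = 148
y ≡ 148 (mod 391)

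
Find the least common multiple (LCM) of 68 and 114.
3876

First find GCD(68, 114) using the Euclidean algorithm:
68 = 0 × 114 + 68
114 = 1 × 68 + 46
68 = 1 × 46 + 22
46 = 2 × 22 + 2
22 = 11 × 2 + 0
GCD(68, 114) = 2

LCM formula: LCM(a, b) = (a × b) / GCD(a, b)
LCM(68, 114) = (68 × 114) / 2
LCM(68, 114) = 7752 / 2
LCM(68, 114) = 3876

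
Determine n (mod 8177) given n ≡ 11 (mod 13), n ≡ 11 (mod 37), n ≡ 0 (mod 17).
3859

Using the Chinese Remainder Theorem:
M = product of moduli = 8177
For equation 1: M_1 = 629, 629 ≡ 5 (mod 13), inverse of 629 mod 13 is 8 (check: 5 × 8 = 40 ≡ 1 (mod 13))
For equation 2: M_2 = 221, 221 ≡ 36 (mod 37), inverse of 221 mod 37 is 36 (check: 36 × 36 = 1296 ≡ 1 (mod 37))
For equation 3: M_3 = 481, 481 ≡ 5 (mod 17), inverse of 481 mod 17 is 7 (check: 5 × 7 = 35 ≡ 1 (mod 17))
Combine: n ≡ Σ r_i×M_i×(M_i⁻¹ mod m_i) = 11×629×8 + 11×221×36 + 0×481×7 = 55352 + 87516 + 0 = 142868
142868 mod 8177 = 3859
n ≡ 3859 (mod 8177)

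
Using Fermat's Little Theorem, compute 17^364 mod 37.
By Fermat: 17^{36} ≡ 1 (mod 37). 364 ≡ 4 (mod 36). So 17^{364} ≡ 17^{4} ≡ 12 (mod 37)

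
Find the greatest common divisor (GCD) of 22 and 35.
1

Using the Euclidean algorithm:
22 = 0 × 35 + 22
35 = 1 × 22 + 13
22 = 1 × 13 + 9
13 = 1 × 9 + 4
9 = 2 × 4 + 1
4 = 4 × 1 + 0

GCD(22, 35) = 1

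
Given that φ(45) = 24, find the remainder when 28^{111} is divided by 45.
By Euler: 28^{24} ≡ 1 (mod 45) since gcd(28, 45) = 1. 111 = 4×24 + 15. So 28^{111} ≡ 28^{15} ≡ 37 (mod 45)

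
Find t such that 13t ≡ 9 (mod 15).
3

Since gcd(13, 15) = 1 divides 9, a solution exists.
Multiply both sides by the inverse of 13 mod 15:
  13^(-1) mod 15 = 7
  x ≡ 7 × 9 ≡ 63 ≡ 3 (mod 15)
Verification: 13 × 3 = 39 = 2 × 15 + 9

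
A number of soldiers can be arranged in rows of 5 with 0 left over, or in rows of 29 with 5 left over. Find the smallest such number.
M = 5 × 29 = 145. M₁ = 29, y₁ ≡ 4 (mod 5). M₂ = 5, y₂ ≡ 6 (mod 29). m = 0×29×4 + 5×5×6 ≡ 5 (mod 145). The smallest positive such number is 5.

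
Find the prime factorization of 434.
2 × 7 × 31

Divide by primes starting from smallest:
434 ÷ 2 = 217
217 ÷ 7 = 31
31 ÷ 31 = 1

434 = 2 × 7 × 31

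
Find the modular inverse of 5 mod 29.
5^(-1) ≡ 6 (mod 29). Verification: 5 × 6 = 30 ≡ 1 (mod 29)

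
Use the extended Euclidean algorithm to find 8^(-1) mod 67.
Extended GCD: 8(-25) + 67(3) = 1. So 8^(-1) ≡ 42 ≡ 42 (mod 67). Verify: 8 × 42 = 336 ≡ 1 (mod 67)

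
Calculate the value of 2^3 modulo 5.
3 = 2 + 1 (binary 11). Repeated squaring mod 5: 2^1 ≡ 2; 2^2 ≡ 2² = 4 ≡ 4. Multiply: 2^3 = 2^2 × 2^1 ≡ 4 × 2 (mod 5): 4 × 2 = 8 ≡ 3. So 2^3 ≡ 3 (mod 5).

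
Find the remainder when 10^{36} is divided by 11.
By Fermat: 10^{10} ≡ 1 (mod 11). 36 = 3×10 + 6. So 10^{36} ≡ 10^{6} ≡ 1 (mod 11)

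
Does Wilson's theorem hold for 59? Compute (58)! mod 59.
(58)! mod 59 = 58. Since this equals -1 (mod 59), Wilson confirms 59 is prime.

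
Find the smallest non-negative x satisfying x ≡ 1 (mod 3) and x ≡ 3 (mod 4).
M = 3 × 4 = 12. M₁ = 4, y₁ ≡ 1 (mod 3). M₂ = 3, y₂ ≡ 3 (mod 4). x = 1×4×1 + 3×3×3 ≡ 7 (mod 12)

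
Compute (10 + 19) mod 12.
5

(10 + 19) = 29
29 mod 12 = 5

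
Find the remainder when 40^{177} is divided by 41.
By Fermat: 40^{40} ≡ 1 (mod 41). 177 = 4×40 + 17. So 40^{177} ≡ 40^{17} ≡ 40 (mod 41)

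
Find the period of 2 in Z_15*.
Powers of 2 mod 15: 2^1≡2, 2^2≡4, 2^3≡8, 2^4≡1. Order = 4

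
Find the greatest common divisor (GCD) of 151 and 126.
1

Using the Euclidean algorithm:
151 = 1 × 126 + 25
126 = 5 × 25 + 1
25 = 25 × 1 + 0

GCD(151, 126) = 1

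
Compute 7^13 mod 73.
Using repeated squaring. 13 = 8 + 4 + 1 (binary 1101). Repeated squaring mod 73: 7^1 ≡ 7; 7^2 ≡ 7² = 49 ≡ 49; 7^4 ≡ 49² = 2401 ≡ 65; 7^8 ≡ 65² = 4225 ≡ 64. Multiply: 7^13 = 7^8 × 7^4 × 7^1 ≡ 64 × 65 × 7 (mod 73): 64 × 65 = 4160 ≡ 72; 72 × 7 = 504 ≡ 66. So 7^13 ≡ 66 (mod 73).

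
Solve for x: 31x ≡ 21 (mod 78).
51

Since gcd(31, 78) = 1 divides 21, a solution exists.
Multiply both sides by the inverse of 31 mod 78:
  31^(-1) mod 78 = 73
  x ≡ 73 × 21 ≡ 1533 ≡ 51 (mod 78)
Verification: 31 × 51 = 1581 = 20 × 78 + 21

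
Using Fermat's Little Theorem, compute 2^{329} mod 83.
2

By Fermat's Little Theorem, a^(p-1) ≡ 1 (mod p) for prime p and gcd(a, p) = 1
Here p = 83, so 2^82 ≡ 1 (mod 83)
We can reduce the exponent: 329 mod 82 = 1
So 2^329 ≡ 2^1 (mod 83)
Computing: 2^1 mod 83 = 2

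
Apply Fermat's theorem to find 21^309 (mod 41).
By Fermat: 21^{40} ≡ 1 (mod 41). 309 = 7×40 + 29. So 21^{309} ≡ 21^{29} ≡ 39 (mod 41)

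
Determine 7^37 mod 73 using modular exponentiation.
Using repeated squaring. 37 = 32 + 4 + 1 (binary 100101). Repeated squaring mod 73: 7^1 ≡ 7; 7^2 ≡ 7² = 49 ≡ 49; 7^4 ≡ 49² = 2401 ≡ 65; 7^8 ≡ 65² = 4225 ≡ 64; 7^16 ≡ 64² = 4096 ≡ 8; 7^32 ≡ 8² = 64 ≡ 64. Multiply: 7^37 = 7^32 × 7^4 × 7^1 ≡ 64 × 65 × 7 (mod 73): 64 × 65 = 4160 ≡ 72; 72 × 7 = 504 ≡ 66. So 7^37 ≡ 66 (mod 73).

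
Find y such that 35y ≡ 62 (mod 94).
34

Since gcd(35, 94) = 1 divides 62, a solution exists.
Multiply both sides by the inverse of 35 mod 94:
  35^(-1) mod 94 = 43
  x ≡ 43 × 62 ≡ 2666 ≡ 34 (mod 94)
Verification: 35 × 34 = 1190 = 12 × 94 + 62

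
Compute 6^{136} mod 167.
62

Using successive squaring:
Binary expansion of 136: 10001000
Powers of 6 mod 167 (each is the square of the previous):
  6^1 ≡ 6 (mod 167)
  6^2 ≡ 6² = 36 ≡ 36 (mod 167)
  6^4 ≡ 36² = 1296 ≡ 127 (mod 167)
  6^8 ≡ 127² = 16129 ≡ 97 (mod 167)
  6^16 ≡ 97² = 9409 ≡ 57 (mod 167)
  6^32 ≡ 57² = 3249 ≡ 76 (mod 167)
  6^64 ≡ 76² = 5776 ≡ 98 (mod 167)
  6^128 ≡ 98² = 9604 ≡ 85 (mod 167)
136 = 128 + 8, so 6^136 = 6^128 × 6^8 ≡ 85 × 97 (mod 167)
Multiplying step by step:
  85 × 97 = 8245 ≡ 62 (mod 167)
Result: 6^136 ≡ 62 (mod 167)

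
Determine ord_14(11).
Powers of 11 mod 14: 11^1≡11, 11^2≡9, 11^3≡1. Order = 3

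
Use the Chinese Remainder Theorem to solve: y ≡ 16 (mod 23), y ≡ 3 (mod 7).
108

Using the Chinese Remainder Theorem:
M = product of moduli = 161
For equation 1: M_1 = 7, 7 ≡ 7 (mod 23), inverse of 7 mod 23 is 10 (check: 7 × 10 = 70 ≡ 1 (mod 23))
For equation 2: M_2 = 23, 23 ≡ 2 (mod 7), inverse of 23 mod 7 is 4 (check: 2 × 4 = 8 ≡ 1 (mod 7))
Combine: y ≡ Σ r_i×M_i×(M_i⁻¹ mod m_i) = 16×7×10 + 3×23×4 = 1120 + 276 = 1396
1396 mod 161 = 108
y ≡ 108 (mod 161)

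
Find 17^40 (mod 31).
Using Fermat: 17^{30} ≡ 1 (mod 31). 40 ≡ 10 (mod 30). So 17^{40} ≡ 17^{10} ≡ 25 (mod 31)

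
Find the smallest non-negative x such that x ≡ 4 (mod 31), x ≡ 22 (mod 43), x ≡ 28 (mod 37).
44613

Using the Chinese Remainder Theorem:
M = product of moduli = 49321
For equation 1: M_1 = 1591, 1591 ≡ 10 (mod 31), inverse of 1591 mod 31 is 28 (check: 10 × 28 = 280 ≡ 1 (mod 31))
For equation 2: M_2 = 1147, 1147 ≡ 29 (mod 43), inverse of 1147 mod 43 is 3 (check: 29 × 3 = 87 ≡ 1 (mod 43))
For equation 3: M_3 = 1333, 1333 ≡ 1 (mod 37), inverse of 1333 mod 37 is 1 (check: 1 × 1 = 1 ≡ 1 (mod 37))
Combine: x ≡ Σ r_i×M_i×(M_i⁻¹ mod m_i) = 4×1591×28 + 22×1147×3 + 28×1333×1 = 178192 + 75702 + 37324 = 291218
291218 mod 49321 = 44613
x ≡ 44613 (mod 49321)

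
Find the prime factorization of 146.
2 × 73

Divide by primes starting from smallest:
146 ÷ 2 = 73
73 ÷ 73 = 1

146 = 2 × 73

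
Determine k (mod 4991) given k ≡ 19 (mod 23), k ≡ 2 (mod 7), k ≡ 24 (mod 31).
3124

Using the Chinese Remainder Theorem:
M = product of moduli = 4991
For equation 1: M_1 = 217, 217 ≡ 10 (mod 23), inverse of 217 mod 23 is 7 (check: 10 × 7 = 70 ≡ 1 (mod 23))
For equation 2: M_2 = 713, 713 ≡ 6 (mod 7), inverse of 713 mod 7 is 6 (check: 6 × 6 = 36 ≡ 1 (mod 7))
For equation 3: M_3 = 161, 161 ≡ 6 (mod 31), inverse of 161 mod 31 is 26 (check: 6 × 26 = 156 ≡ 1 (mod 31))
Combine: k ≡ Σ r_i×M_i×(M_i⁻¹ mod m_i) = 19×217×7 + 2×713×6 + 24×161×26 = 28861 + 8556 + 100464 = 137881
137881 mod 4991 = 3124
k ≡ 3124 (mod 4991)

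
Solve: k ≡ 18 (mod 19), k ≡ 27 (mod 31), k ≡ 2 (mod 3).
M = 19 × 31 × 3 = 1767. M₁ = 93, y₁ ≡ 9 (mod 19). M₂ = 57, y₂ ≡ 6 (mod 31). M₃ = 589, y₃ ≡ 1 (mod 3). k = 18×93×9 + 27×57×6 + 2×589×1 ≡ 740 (mod 1767)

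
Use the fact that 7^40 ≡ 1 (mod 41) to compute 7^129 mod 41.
By Fermat: 7^{40} ≡ 1 (mod 41). 129 = 3×40 + 9. So 7^{129} ≡ 7^{9} ≡ 13 (mod 41)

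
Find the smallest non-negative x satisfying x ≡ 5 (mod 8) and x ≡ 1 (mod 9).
M = 8 × 9 = 72. M₁ = 9, y₁ ≡ 1 (mod 8). M₂ = 8, y₂ ≡ 8 (mod 9). x = 5×9×1 + 1×8×8 ≡ 37 (mod 72)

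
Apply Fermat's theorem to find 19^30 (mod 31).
By Fermat's Little Theorem, 19^{30} ≡ 1 (mod 31) since 31 is prime and gcd(19, 31) = 1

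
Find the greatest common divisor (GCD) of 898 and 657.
1

Using the Euclidean algorithm:
898 = 1 × 657 + 241
657 = 2 × 241 + 175
241 = 1 × 175 + 66
175 = 2 × 66 + 43
66 = 1 × 43 + 23
43 = 1 × 23 + 20
23 = 1 × 20 + 3
20 = 6 × 3 + 2
3 = 1 × 2 + 1
2 = 2 × 1 + 0

GCD(898, 657) = 1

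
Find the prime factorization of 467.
467

Divide by primes starting from smallest:
467 ÷ 467 = 1

467 = 467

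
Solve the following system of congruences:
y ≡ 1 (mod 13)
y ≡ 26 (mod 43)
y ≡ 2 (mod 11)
4369

Using the Chinese Remainder Theorem:
M = product of moduli = 6149
For equation 1: M_1 = 473, 473 ≡ 5 (mod 13), inverse of 473 mod 13 is 8 (check: 5 × 8 = 40 ≡ 1 (mod 13))
For equation 2: M_2 = 143, 143 ≡ 14 (mod 43), inverse of 143 mod 43 is 40 (check: 14 × 40 = 560 ≡ 1 (mod 43))
For equation 3: M_3 = 559, 559 ≡ 9 (mod 11), inverse of 559 mod 11 is 5 (check: 9 × 5 = 45 ≡ 1 (mod 11))
Combine: y ≡ Σ r_i×M_i×(M_i⁻¹ mod m_i) = 1×473×8 + 26×143×40 + 2×559×5 = 3784 + 148720 + 5590 = 158094
158094 mod 6149 = 4369
y ≡ 4369 (mod 6149)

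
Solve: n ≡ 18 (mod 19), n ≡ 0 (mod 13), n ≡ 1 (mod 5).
M = 19 × 13 × 5 = 1235. M₁ = 65, y₁ ≡ 12 (mod 19). M₂ = 95, y₂ ≡ 10 (mod 13). M₃ = 247, y₃ ≡ 3 (mod 5). n = 18×65×12 + 0×95×10 + 1×247×3 ≡ 1196 (mod 1235)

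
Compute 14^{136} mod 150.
136

Using successive squaring:
Binary expansion of 136: 10001000
Powers of 14 mod 150 (each is the square of the previous):
  14^1 ≡ 14 (mod 150)
  14^2 ≡ 14² = 196 ≡ 46 (mod 150)
  14^4 ≡ 46² = 2116 ≡ 16 (mod 150)
  14^8 ≡ 16² = 256 ≡ 106 (mod 150)
  14^16 ≡ 106² = 11236 ≡ 136 (mod 150)
  14^32 ≡ 136² = 18496 ≡ 46 (mod 150)
  14^64 ≡ 46² = 2116 ≡ 16 (mod 150)
  14^128 ≡ 16² = 256 ≡ 106 (mod 150)
136 = 128 + 8, so 14^136 = 14^128 × 14^8 ≡ 106 × 106 (mod 150)
Multiplying step by step:
  106 × 106 = 11236 ≡ 136 (mod 150)
Result: 14^136 ≡ 136 (mod 150)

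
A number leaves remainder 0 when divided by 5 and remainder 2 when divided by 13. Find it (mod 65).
M = 5 × 13 = 65. M₁ = 13, y₁ ≡ 2 (mod 5). M₂ = 5, y₂ ≡ 8 (mod 13). t = 0×13×2 + 2×5×8 ≡ 15 (mod 65)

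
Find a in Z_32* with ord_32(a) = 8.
3 has order 8 mod 32 since 3^{8} ≡ 1 (mod 32) and no smaller power works.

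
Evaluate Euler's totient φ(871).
792

Prime factorization: 871 = 13 × 67
Using the formula φ(n) = n × Π(1 - 1/p) for each prime factor p:
φ(871) = 871 × (1 - 1/13) × (1 - 1/67)
φ(871) = 792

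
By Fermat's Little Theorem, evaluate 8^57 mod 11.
By Fermat: 8^{10} ≡ 1 (mod 11). 57 = 5×10 + 7. So 8^{57} ≡ 8^{7} ≡ 2 (mod 11)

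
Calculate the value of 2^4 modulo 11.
4 = 4 (binary 100). Repeated squaring mod 11: 2^1 ≡ 2; 2^2 ≡ 2² = 4 ≡ 4; 2^4 ≡ 4² = 16 ≡ 5. So 2^4 ≡ 5 (mod 11).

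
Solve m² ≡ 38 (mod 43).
The square roots of 38 mod 43 are 9 and 34. Verify: 9² = 81 ≡ 38 (mod 43)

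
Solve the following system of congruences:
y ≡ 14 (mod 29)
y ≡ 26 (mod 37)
507

Using the Chinese Remainder Theorem:
M = product of moduli = 1073
For equation 1: M_1 = 37, 37 ≡ 8 (mod 29), inverse of 37 mod 29 is 11 (check: 8 × 11 = 88 ≡ 1 (mod 29))
For equation 2: M_2 = 29, 29 ≡ 29 (mod 37), inverse of 29 mod 37 is 23 (check: 29 × 23 = 667 ≡ 1 (mod 37))
Combine: y ≡ Σ r_i×M_i×(M_i⁻¹ mod m_i) = 14×37×11 + 26×29×23 = 5698 + 17342 = 23040
23040 mod 1073 = 507
y ≡ 507 (mod 1073)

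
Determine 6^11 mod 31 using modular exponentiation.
Using repeated squaring. 11 = 8 + 2 + 1 (binary 1011). Repeated squaring mod 31: 6^1 ≡ 6; 6^2 ≡ 6² = 36 ≡ 5; 6^4 ≡ 5² = 25 ≡ 25; 6^8 ≡ 25² = 625 ≡ 5. Multiply: 6^11 = 6^8 × 6^2 × 6^1 ≡ 5 × 5 × 6 (mod 31): 5 × 5 = 25 ≡ 25; 25 × 6 = 150 ≡ 26. So 6^11 ≡ 26 (mod 31).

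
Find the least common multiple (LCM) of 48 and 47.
2256

First find GCD(48, 47) using the Euclidean algorithm:
48 = 1 × 47 + 1
47 = 47 × 1 + 0
GCD(48, 47) = 1

LCM formula: LCM(a, b) = (a × b) / GCD(a, b)
LCM(48, 47) = (48 × 47) / 1
LCM(48, 47) = 2256 / 1
LCM(48, 47) = 2256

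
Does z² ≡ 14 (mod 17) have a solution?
By Euler's criterion: 14^{8} ≡ 16 (mod 17). Since this equals -1 (≡ 16), 14 is not a QR.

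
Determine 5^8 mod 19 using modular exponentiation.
8 = 8 (binary 1000). Repeated squaring mod 19: 5^1 ≡ 5; 5^2 ≡ 5² = 25 ≡ 6; 5^4 ≡ 6² = 36 ≡ 17; 5^8 ≡ 17² = 289 ≡ 4. So 5^8 ≡ 4 (mod 19).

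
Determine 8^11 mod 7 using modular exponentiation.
Using Fermat: 8^{6} ≡ 1 (mod 7). 11 ≡ 5 (mod 6). So 8^{11} ≡ 8^{5} ≡ 1 (mod 7)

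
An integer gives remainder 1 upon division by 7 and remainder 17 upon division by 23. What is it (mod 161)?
M = 7 × 23 = 161. M₁ = 23, y₁ ≡ 4 (mod 7). M₂ = 7, y₂ ≡ 10 (mod 23). m = 1×23×4 + 17×7×10 ≡ 155 (mod 161). The smallest positive such number is 155.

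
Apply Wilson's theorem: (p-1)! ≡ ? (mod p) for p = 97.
By Wilson's theorem, (96)! ≡ -1 ≡ 96 (mod 97)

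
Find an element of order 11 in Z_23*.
2 has order 11 mod 23 since 2^{11} ≡ 1 (mod 23) and no smaller power works.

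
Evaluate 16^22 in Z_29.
Using repeated squaring. 22 = 16 + 4 + 2 (binary 10110). Repeated squaring mod 29: 16^1 ≡ 16; 16^2 ≡ 16² = 256 ≡ 24; 16^4 ≡ 24² = 576 ≡ 25; 16^8 ≡ 25² = 625 ≡ 16; 16^16 ≡ 16² = 256 ≡ 24. Multiply: 16^22 = 16^16 × 16^4 × 16^2 ≡ 24 × 25 × 24 (mod 29): 24 × 25 = 600 ≡ 20; 20 × 24 = 480 ≡ 16. So 16^22 ≡ 16 (mod 29).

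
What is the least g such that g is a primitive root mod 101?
p - 1 = 100 has prime divisors 2, 5. h is a primitive root mod 101 iff h^(100/q) ≢ 1 (mod 101) for each such q.
h = 2: 2^50 ≡ 100, 2^20 ≡ 95 (mod 101); none is 1, so 2 has order 100 and is a primitive root.
The smallest primitive root mod 101 is g = 2.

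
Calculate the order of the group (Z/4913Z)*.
4624

Prime factorization: 4913 = 17^3
Using the formula φ(n) = n × Π(1 - 1/p) for each prime factor p:
φ(4913) = 4913 × (1 - 1/17)
φ(4913) = 4624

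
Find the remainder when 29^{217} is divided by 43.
By Fermat: 29^{42} ≡ 1 (mod 43). 217 = 5×42 + 7. So 29^{217} ≡ 29^{7} ≡ 7 (mod 43)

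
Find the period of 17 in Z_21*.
Powers of 17 mod 21: 17^1≡17, 17^2≡16, 17^3≡20, 17^4≡4, 17^5≡5, 17^6≡1. Order = 6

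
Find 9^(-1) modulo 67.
15

Using Extended Euclidean Algorithm:
gcd(9, 67) = 1
Bezout coefficients: 9 × 15 + 67 × -2 = 1
So 9 × 15 ≡ 1 (mod 67)
The inverse is 15 mod 67 = 15
Verification: 9 × 15 = 135 = 2 × 67 + 1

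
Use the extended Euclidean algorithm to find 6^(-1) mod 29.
Extended GCD: 6(5) + 29(-1) = 1. So 6^(-1) ≡ 5 ≡ 5 (mod 29). Verify: 6 × 5 = 30 ≡ 1 (mod 29)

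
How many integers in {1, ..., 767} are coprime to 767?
696

Prime factorization: 767 = 13 × 59
Using the formula φ(n) = n × Π(1 - 1/p) for each prime factor p:
φ(767) = 767 × (1 - 1/13) × (1 - 1/59)
φ(767) = 696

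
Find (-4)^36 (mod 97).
Using repeated squaring. (-4) ≡ 93 (mod 97). 36 = 32 + 4 (binary 100100). Repeated squaring mod 97: 93^1 ≡ 93; 93^2 ≡ 93² = 8649 ≡ 16; 93^4 ≡ 16² = 256 ≡ 62; 93^8 ≡ 62² = 3844 ≡ 61; 93^16 ≡ 61² = 3721 ≡ 35; 93^32 ≡ 35² = 1225 ≡ 61. Multiply: (-4)^36 ≡ 93^32 × 93^4 ≡ 61 × 62 (mod 97): 61 × 62 = 3782 ≡ 96. So (-4)^36 ≡ 96 (mod 97).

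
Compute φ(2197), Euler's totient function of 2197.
2028

Prime factorization: 2197 = 13^3
Using the formula φ(n) = n × Π(1 - 1/p) for each prime factor p:
φ(2197) = 2197 × (1 - 1/13)
φ(2197) = 2028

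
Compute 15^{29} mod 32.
15

Using successive squaring:
Binary expansion of 29: 11101
Powers of 15 mod 32 (each is the square of the previous):
  15^1 ≡ 15 (mod 32)
  15^2 ≡ 15² = 225 ≡ 1 (mod 32)
  15^4 ≡ 1² = 1 ≡ 1 (mod 32)
  15^8 ≡ 1² = 1 ≡ 1 (mod 32)
  15^16 ≡ 1² = 1 ≡ 1 (mod 32)
29 = 16 + 8 + 4 + 1, so 15^29 = 15^16 × 15^8 × 15^4 × 15^1 ≡ 1 × 1 × 1 × 15 (mod 32)
Multiplying step by step:
  1 × 1 = 1 ≡ 1 (mod 32)
  1 × 1 = 1 ≡ 1 (mod 32)
  1 × 15 = 15 ≡ 15 (mod 32)
Result: 15^29 ≡ 15 (mod 32)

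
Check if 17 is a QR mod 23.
By Euler's criterion: 17^{11} ≡ 22 (mod 23). Since this equals -1 (≡ 22), 17 is not a QR.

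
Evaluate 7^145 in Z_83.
Using Fermat: 7^{82} ≡ 1 (mod 83). 145 ≡ 63 (mod 82). So 7^{145} ≡ 7^{63} ≡ 29 (mod 83)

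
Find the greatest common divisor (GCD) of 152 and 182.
2

Using the Euclidean algorithm:
152 = 0 × 182 + 152
182 = 1 × 152 + 30
152 = 5 × 30 + 2
30 = 15 × 2 + 0

GCD(152, 182) = 2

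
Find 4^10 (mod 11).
10 = 8 + 2 (binary 1010). Repeated squaring mod 11: 4^1 ≡ 4; 4^2 ≡ 4² = 16 ≡ 5; 4^4 ≡ 5² = 25 ≡ 3; 4^8 ≡ 3² = 9 ≡ 9. Multiply: 4^10 = 4^8 × 4^2 ≡ 9 × 5 (mod 11): 9 × 5 = 45 ≡ 1. So 4^10 ≡ 1 (mod 11).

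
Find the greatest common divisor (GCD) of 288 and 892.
4

Using the Euclidean algorithm:
288 = 0 × 892 + 288
892 = 3 × 288 + 28
288 = 10 × 28 + 8
28 = 3 × 8 + 4
8 = 2 × 4 + 0

GCD(288, 892) = 4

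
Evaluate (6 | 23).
(6/23) = 6^{11} mod 23 = 1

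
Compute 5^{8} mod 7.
4

Using successive squaring:
Binary expansion of 8: 1000
Powers of 5 mod 7 (each is the square of the previous):
  5^1 ≡ 5 (mod 7)
  5^2 ≡ 5² = 25 ≡ 4 (mod 7)
  5^4 ≡ 4² = 16 ≡ 2 (mod 7)
  5^8 ≡ 2² = 4 ≡ 4 (mod 7)
8 is a power of 2, so 5^8 is the last square: ≡ 4 (mod 7)
Result: 5^8 ≡ 4 (mod 7)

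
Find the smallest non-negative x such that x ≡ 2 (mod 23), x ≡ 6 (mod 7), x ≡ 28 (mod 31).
1175

Using the Chinese Remainder Theorem:
M = product of moduli = 4991
For equation 1: M_1 = 217, 217 ≡ 10 (mod 23), inverse of 217 mod 23 is 7 (check: 10 × 7 = 70 ≡ 1 (mod 23))
For equation 2: M_2 = 713, 713 ≡ 6 (mod 7), inverse of 713 mod 7 is 6 (check: 6 × 6 = 36 ≡ 1 (mod 7))
For equation 3: M_3 = 161, 161 ≡ 6 (mod 31), inverse of 161 mod 31 is 26 (check: 6 × 26 = 156 ≡ 1 (mod 31))
Combine: x ≡ Σ r_i×M_i×(M_i⁻¹ mod m_i) = 2×217×7 + 6×713×6 + 28×161×26 = 3038 + 25668 + 117208 = 145914
145914 mod 4991 = 1175
x ≡ 1175 (mod 4991)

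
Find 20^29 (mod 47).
Using repeated squaring. 29 = 16 + 8 + 4 + 1 (binary 11101). Repeated squaring mod 47: 20^1 ≡ 20; 20^2 ≡ 20² = 400 ≡ 24; 20^4 ≡ 24² = 576 ≡ 12; 20^8 ≡ 12² = 144 ≡ 3; 20^16 ≡ 3² = 9 ≡ 9. Multiply: 20^29 = 20^16 × 20^8 × 20^4 × 20^1 ≡ 9 × 3 × 12 × 20 (mod 47): 9 × 3 = 27 ≡ 27; 27 × 12 = 324 ≡ 42; 42 × 20 = 840 ≡ 41. So 20^29 ≡ 41 (mod 47).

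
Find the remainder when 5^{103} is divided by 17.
By Fermat: 5^{16} ≡ 1 (mod 17). 103 = 6×16 + 7. So 5^{103} ≡ 5^{7} ≡ 10 (mod 17)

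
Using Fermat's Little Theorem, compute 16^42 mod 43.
By Fermat's Little Theorem, 16^{42} ≡ 1 (mod 43) since 43 is prime and gcd(16, 43) = 1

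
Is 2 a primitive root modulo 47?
No

To verify, check if 2^(46/q) ≢ 1 (mod 47) for each prime divisor q of 46
Divisors of 46 = 46: [1, 2, 23, 46]
  2^(46/2) = 2^23 ≡ 1 (mod 47)
  2^(46/23) = 2^2 ≡ 4 (mod 47)
Conclusion: 2 is not a primitive root modulo 47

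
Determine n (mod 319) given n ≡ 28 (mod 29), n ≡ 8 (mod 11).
173

Using the Chinese Remainder Theorem:
M = product of moduli = 319
For equation 1: M_1 = 11, 11 ≡ 11 (mod 29), inverse of 11 mod 29 is 8 (check: 11 × 8 = 88 ≡ 1 (mod 29))
For equation 2: M_2 = 29, 29 ≡ 7 (mod 11), inverse of 29 mod 11 is 8 (check: 7 × 8 = 56 ≡ 1 (mod 11))
Combine: n ≡ Σ r_i×M_i×(M_i⁻¹ mod m_i) = 28×11×8 + 8×29×8 = 2464 + 1856 = 4320
4320 mod 319 = 173
n ≡ 173 (mod 319)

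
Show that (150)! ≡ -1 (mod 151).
(150)! mod 151 = 150. Since this equals -1 (mod 151), Wilson confirms 151 is prime.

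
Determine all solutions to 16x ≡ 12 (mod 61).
16

Since gcd(16, 61) = 1 divides 12, a solution exists.
Multiply both sides by the inverse of 16 mod 61:
  16^(-1) mod 61 = 42
  x ≡ 42 × 12 ≡ 504 ≡ 16 (mod 61)
Verification: 16 × 16 = 256 = 4 × 61 + 12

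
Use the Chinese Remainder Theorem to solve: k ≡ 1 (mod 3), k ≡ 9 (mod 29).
M = 3 × 29 = 87. M₁ = 29, y₁ ≡ 2 (mod 3). M₂ = 3, y₂ ≡ 10 (mod 29). k = 1×29×2 + 9×3×10 ≡ 67 (mod 87)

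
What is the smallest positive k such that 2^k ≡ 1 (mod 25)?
Powers of 2 mod 25: 2^1≡2, 2^2≡4, 2^3≡8, 2^4≡16, 2^5≡7, 2^6≡14, 2^7≡3, 2^8≡6, 2^9≡12, 2^10≡24, 2^11≡23, 2^12≡21, 2^13≡17, 2^14≡9, 2^15≡18, 2^16≡11, 2^17≡22, 2^18≡19, 2^19≡13, 2^20≡1. Order = 20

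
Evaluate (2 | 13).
(2/13) = 2^{6} mod 13 = -1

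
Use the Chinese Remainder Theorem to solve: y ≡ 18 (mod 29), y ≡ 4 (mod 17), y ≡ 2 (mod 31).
3846

Using the Chinese Remainder Theorem:
M = product of moduli = 15283
For equation 1: M_1 = 527, 527 ≡ 5 (mod 29), inverse of 527 mod 29 is 6 (check: 5 × 6 = 30 ≡ 1 (mod 29))
For equation 2: M_2 = 899, 899 ≡ 15 (mod 17), inverse of 899 mod 17 is 8 (check: 15 × 8 = 120 ≡ 1 (mod 17))
For equation 3: M_3 = 493, 493 ≡ 28 (mod 31), inverse of 493 mod 31 is 10 (check: 28 × 10 = 280 ≡ 1 (mod 31))
Combine: y ≡ Σ r_i×M_i×(M_i⁻¹ mod m_i) = 18×527×6 + 4×899×8 + 2×493×10 = 56916 + 28768 + 9860 = 95544
95544 mod 15283 = 3846
y ≡ 3846 (mod 15283)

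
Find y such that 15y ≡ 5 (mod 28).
19

Since gcd(15, 28) = 1 divides 5, a solution exists.
Multiply both sides by the inverse of 15 mod 28:
  15^(-1) mod 28 = 15
  x ≡ 15 × 5 ≡ 75 ≡ 19 (mod 28)
Verification: 15 × 19 = 285 = 10 × 28 + 5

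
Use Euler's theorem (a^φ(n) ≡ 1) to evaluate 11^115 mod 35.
By Euler: 11^{24} ≡ 1 (mod 35) since gcd(11, 35) = 1. 115 = 4×24 + 19. So 11^{115} ≡ 11^{19} ≡ 11 (mod 35)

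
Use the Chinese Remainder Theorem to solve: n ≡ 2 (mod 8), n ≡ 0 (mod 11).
M = 8 × 11 = 88. M₁ = 11, y₁ ≡ 3 (mod 8). M₂ = 8, y₂ ≡ 7 (mod 11). n = 2×11×3 + 0×8×7 ≡ 66 (mod 88)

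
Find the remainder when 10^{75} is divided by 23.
By Fermat: 10^{22} ≡ 1 (mod 23). 75 = 3×22 + 9. So 10^{75} ≡ 10^{9} ≡ 20 (mod 23)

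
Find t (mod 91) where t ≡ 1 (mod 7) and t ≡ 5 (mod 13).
M = 7 × 13 = 91. M₁ = 13, y₁ ≡ 6 (mod 7). M₂ = 7, y₂ ≡ 2 (mod 13). t = 1×13×6 + 5×7×2 ≡ 57 (mod 91)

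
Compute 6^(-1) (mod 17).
3

Using Extended Euclidean Algorithm:
gcd(6, 17) = 1
Bezout coefficients: 6 × 3 + 17 × -1 = 1
So 6 × 3 ≡ 1 (mod 17)
The inverse is 3 mod 17 = 3
Verification: 6 × 3 = 18 = 1 × 17 + 1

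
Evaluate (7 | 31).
(7/31) = 7^{15} mod 31 = 1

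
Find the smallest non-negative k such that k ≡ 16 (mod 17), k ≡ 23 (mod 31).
271

Using the Chinese Remainder Theorem:
M = product of moduli = 527
For equation 1: M_1 = 31, 31 ≡ 14 (mod 17), inverse of 31 mod 17 is 11 (check: 14 × 11 = 154 ≡ 1 (mod 17))
For equation 2: M_2 = 17, 17 ≡ 17 (mod 31), inverse of 17 mod 31 is 11 (check: 17 × 11 = 187 ≡ 1 (mod 31))
Combine: k ≡ Σ r_i×M_i×(M_i⁻¹ mod m_i) = 16×31×11 + 23×17×11 = 5456 + 4301 = 9757
9757 mod 527 = 271
k ≡ 271 (mod 527)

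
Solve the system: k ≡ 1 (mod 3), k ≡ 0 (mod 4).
M = 3 × 4 = 12. M₁ = 4, y₁ ≡ 1 (mod 3). M₂ = 3, y₂ ≡ 3 (mod 4). k = 1×4×1 + 0×3×3 ≡ 4 (mod 12)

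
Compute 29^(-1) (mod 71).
49

Using Extended Euclidean Algorithm:
gcd(29, 71) = 1
Bezout coefficients: 29 × -22 + 71 × 9 = 1
So 29 × -22 ≡ 1 (mod 71)
The inverse is -22 mod 71 = 49
Verification: 29 × 49 = 1421 = 20 × 71 + 1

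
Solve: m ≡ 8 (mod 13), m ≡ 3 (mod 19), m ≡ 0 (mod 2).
M = 13 × 19 × 2 = 494. M₁ = 38, y₁ ≡ 12 (mod 13). M₂ = 26, y₂ ≡ 11 (mod 19). M₃ = 247, y₃ ≡ 1 (mod 2). m = 8×38×12 + 3×26×11 + 0×247×1 ≡ 60 (mod 494)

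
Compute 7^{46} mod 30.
19

Using successive squaring:
Binary expansion of 46: 101110
Powers of 7 mod 30 (each is the square of the previous):
  7^1 ≡ 7 (mod 30)
  7^2 ≡ 7² = 49 ≡ 19 (mod 30)
  7^4 ≡ 19² = 361 ≡ 1 (mod 30)
  7^8 ≡ 1² = 1 ≡ 1 (mod 30)
  7^16 ≡ 1² = 1 ≡ 1 (mod 30)
  7^32 ≡ 1² = 1 ≡ 1 (mod 30)
46 = 32 + 8 + 4 + 2, so 7^46 = 7^32 × 7^8 × 7^4 × 7^2 ≡ 1 × 1 × 1 × 19 (mod 30)
Multiplying step by step:
  1 × 1 = 1 ≡ 1 (mod 30)
  1 × 1 = 1 ≡ 1 (mod 30)
  1 × 19 = 19 ≡ 19 (mod 30)
Result: 7^46 ≡ 19 (mod 30)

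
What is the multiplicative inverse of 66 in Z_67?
66

Using Extended Euclidean Algorithm:
gcd(66, 67) = 1
Bezout coefficients: 66 × -1 + 67 × 1 = 1
So 66 × -1 ≡ 1 (mod 67)
The inverse is -1 mod 67 = 66
Verification: 66 × 66 = 4356 = 65 × 67 + 1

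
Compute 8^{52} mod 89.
4

Using successive squaring:
Binary expansion of 52: 110100
Powers of 8 mod 89 (each is the square of the previous):
  8^1 ≡ 8 (mod 89)
  8^2 ≡ 8² = 64 ≡ 64 (mod 89)
  8^4 ≡ 64² = 4096 ≡ 2 (mod 89)
  8^8 ≡ 2² = 4 ≡ 4 (mod 89)
  8^16 ≡ 4² = 16 ≡ 16 (mod 89)
  8^32 ≡ 16² = 256 ≡ 78 (mod 89)
52 = 32 + 16 + 4, so 8^52 = 8^32 × 8^16 × 8^4 ≡ 78 × 16 × 2 (mod 89)
Multiplying step by step:
  78 × 16 = 1248 ≡ 2 (mod 89)
  2 × 2 = 4 ≡ 4 (mod 89)
Result: 8^52 ≡ 4 (mod 89)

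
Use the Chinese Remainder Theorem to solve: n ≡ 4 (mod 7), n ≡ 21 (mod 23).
M = 7 × 23 = 161. M₁ = 23, y₁ ≡ 4 (mod 7). M₂ = 7, y₂ ≡ 10 (mod 23). n = 4×23×4 + 21×7×10 ≡ 67 (mod 161)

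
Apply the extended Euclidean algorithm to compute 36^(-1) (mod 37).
Extended GCD: 36(-1) + 37(1) = 1. So 36^(-1) ≡ 36 ≡ 36 (mod 37). Verify: 36 × 36 = 1296 ≡ 1 (mod 37)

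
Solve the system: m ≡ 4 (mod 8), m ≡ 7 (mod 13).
M = 8 × 13 = 104. M₁ = 13, y₁ ≡ 5 (mod 8). M₂ = 8, y₂ ≡ 5 (mod 13). m = 4×13×5 + 7×8×5 ≡ 20 (mod 104)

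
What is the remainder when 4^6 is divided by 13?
6 = 4 + 2 (binary 110). Repeated squaring mod 13: 4^1 ≡ 4; 4^2 ≡ 4² = 16 ≡ 3; 4^4 ≡ 3² = 9 ≡ 9. Multiply: 4^6 = 4^4 × 4^2 ≡ 9 × 3 (mod 13): 9 × 3 = 27 ≡ 1. So 4^6 ≡ 1 (mod 13).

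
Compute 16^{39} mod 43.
4

Using successive squaring:
Binary expansion of 39: 100111
Powers of 16 mod 43 (each is the square of the previous):
  16^1 ≡ 16 (mod 43)
  16^2 ≡ 16² = 256 ≡ 41 (mod 43)
  16^4 ≡ 41² = 1681 ≡ 4 (mod 43)
  16^8 ≡ 4² = 16 ≡ 16 (mod 43)
  16^16 ≡ 16² = 256 ≡ 41 (mod 43)
  16^32 ≡ 41² = 1681 ≡ 4 (mod 43)
39 = 32 + 4 + 2 + 1, so 16^39 = 16^32 × 16^4 × 16^2 × 16^1 ≡ 4 × 4 × 41 × 16 (mod 43)
Multiplying step by step:
  4 × 4 = 16 ≡ 16 (mod 43)
  16 × 41 = 656 ≡ 11 (mod 43)
  11 × 16 = 176 ≡ 4 (mod 43)
Result: 16^39 ≡ 4 (mod 43)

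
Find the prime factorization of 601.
601

Divide by primes starting from smallest:
601 ÷ 601 = 1

601 = 601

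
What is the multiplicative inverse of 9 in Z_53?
6

Using Extended Euclidean Algorithm:
gcd(9, 53) = 1
Bezout coefficients: 9 × 6 + 53 × -1 = 1
So 9 × 6 ≡ 1 (mod 53)
The inverse is 6 mod 53 = 6
Verification: 9 × 6 = 54 = 1 × 53 + 1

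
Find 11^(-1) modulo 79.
36

Using Extended Euclidean Algorithm:
gcd(11, 79) = 1
Bezout coefficients: 11 × 36 + 79 × -5 = 1
So 11 × 36 ≡ 1 (mod 79)
The inverse is 36 mod 79 = 36
Verification: 11 × 36 = 396 = 5 × 79 + 1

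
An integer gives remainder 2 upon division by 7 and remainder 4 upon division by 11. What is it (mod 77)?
M = 7 × 11 = 77. M₁ = 11, y₁ ≡ 2 (mod 7). M₂ = 7, y₂ ≡ 8 (mod 11). r = 2×11×2 + 4×7×8 ≡ 37 (mod 77). The smallest positive such number is 37.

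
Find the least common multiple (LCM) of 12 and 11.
132

First find GCD(12, 11) using the Euclidean algorithm:
12 = 1 × 11 + 1
11 = 11 × 1 + 0
GCD(12, 11) = 1

LCM formula: LCM(a, b) = (a × b) / GCD(a, b)
LCM(12, 11) = (12 × 11) / 1
LCM(12, 11) = 132 / 1
LCM(12, 11) = 132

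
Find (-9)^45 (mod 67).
Using repeated squaring. (-9) ≡ 58 (mod 67). 45 = 32 + 8 + 4 + 1 (binary 101101). Repeated squaring mod 67: 58^1 ≡ 58; 58^2 ≡ 58² = 3364 ≡ 14; 58^4 ≡ 14² = 196 ≡ 62; 58^8 ≡ 62² = 3844 ≡ 25; 58^16 ≡ 25² = 625 ≡ 22; 58^32 ≡ 22² = 484 ≡ 15. Multiply: (-9)^45 ≡ 58^32 × 58^8 × 58^4 × 58^1 ≡ 15 × 25 × 62 × 58 (mod 67): 15 × 25 = 375 ≡ 40; 40 × 62 = 2480 ≡ 1; 1 × 58 = 58 ≡ 58. So (-9)^45 ≡ 58 (mod 67).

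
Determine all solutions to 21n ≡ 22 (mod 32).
30

Since gcd(21, 32) = 1 divides 22, a solution exists.
Multiply both sides by the inverse of 21 mod 32:
  21^(-1) mod 32 = 29
  x ≡ 29 × 22 ≡ 638 ≡ 30 (mod 32)
Verification: 21 × 30 = 630 = 19 × 32 + 22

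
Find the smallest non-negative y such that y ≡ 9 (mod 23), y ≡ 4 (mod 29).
584

Using the Chinese Remainder Theorem:
M = product of moduli = 667
For equation 1: M_1 = 29, 29 ≡ 6 (mod 23), inverse of 29 mod 23 is 4 (check: 6 × 4 = 24 ≡ 1 (mod 23))
For equation 2: M_2 = 23, 23 ≡ 23 (mod 29), inverse of 23 mod 29 is 24 (check: 23 × 24 = 552 ≡ 1 (mod 29))
Combine: y ≡ Σ r_i×M_i×(M_i⁻¹ mod m_i) = 9×29×4 + 4×23×24 = 1044 + 2208 = 3252
3252 mod 667 = 584
y ≡ 584 (mod 667)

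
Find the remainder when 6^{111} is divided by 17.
By Fermat: 6^{16} ≡ 1 (mod 17). 111 = 6×16 + 15. So 6^{111} ≡ 6^{15} ≡ 3 (mod 17)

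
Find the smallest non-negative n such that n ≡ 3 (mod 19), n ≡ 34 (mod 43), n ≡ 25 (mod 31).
21663

Using the Chinese Remainder Theorem:
M = product of moduli = 25327
For equation 1: M_1 = 1333, 1333 ≡ 3 (mod 19), inverse of 1333 mod 19 is 13 (check: 3 × 13 = 39 ≡ 1 (mod 19))
For equation 2: M_2 = 589, 589 ≡ 30 (mod 43), inverse of 589 mod 43 is 33 (check: 30 × 33 = 990 ≡ 1 (mod 43))
For equation 3: M_3 = 817, 817 ≡ 11 (mod 31), inverse of 817 mod 31 is 17 (check: 11 × 17 = 187 ≡ 1 (mod 31))
Combine: n ≡ Σ r_i×M_i×(M_i⁻¹ mod m_i) = 3×1333×13 + 34×589×33 + 25×817×17 = 51987 + 660858 + 347225 = 1060070
1060070 mod 25327 = 21663
n ≡ 21663 (mod 25327)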